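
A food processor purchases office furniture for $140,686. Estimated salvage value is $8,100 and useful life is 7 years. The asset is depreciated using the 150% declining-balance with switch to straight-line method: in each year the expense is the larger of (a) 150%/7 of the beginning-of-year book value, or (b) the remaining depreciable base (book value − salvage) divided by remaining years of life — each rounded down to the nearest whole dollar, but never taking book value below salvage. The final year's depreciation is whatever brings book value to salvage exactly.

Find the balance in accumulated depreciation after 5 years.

Depreciable base = $140,686 − $8,100 = $132,586.
Year 1: DB = ⌊$140,686 × 150%/7⌋ = $30,147; SL = ⌊$132,586/7⌋ = $18,940 → take DB $30,147. Book value $110,539.
Year 2: DB = ⌊$110,539 × 150%/7⌋ = $23,686; SL = ⌊$102,439/6⌋ = $17,073 → take DB $23,686. Book value $86,853.
Year 3: DB = ⌊$86,853 × 150%/7⌋ = $18,611; SL = ⌊$78,753/5⌋ = $15,750 → take DB $18,611. Book value $68,242.
Year 4: DB = ⌊$68,242 × 150%/7⌋ = $14,623; SL = ⌊$60,142/4⌋ = $15,035 → take SL $15,035. Book value $53,207.
Year 5: DB = ⌊$53,207 × 150%/7⌋ = $11,401; SL = ⌊$45,107/3⌋ = $15,035 → take SL $15,035. Book value $38,172.
Accumulated through year 5 = $140,686 − $38,172 = $102,514.

$102,514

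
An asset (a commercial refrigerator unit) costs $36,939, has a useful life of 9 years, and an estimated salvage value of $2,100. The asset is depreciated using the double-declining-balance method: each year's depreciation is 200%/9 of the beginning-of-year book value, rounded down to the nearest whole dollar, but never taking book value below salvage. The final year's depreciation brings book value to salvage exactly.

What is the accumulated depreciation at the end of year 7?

$30,577

Depreciable base = $36,939 − $2,100 = $34,839.
Year 1: ⌊$36,939 × 200%/9⌋ = $8,208. Book value $28,731.
Year 2: ⌊$28,731 × 200%/9⌋ = $6,384. Book value $22,347.
Year 3: ⌊$22,347 × 200%/9⌋ = $4,966. Book value $17,381.
Year 4: ⌊$17,381 × 200%/9⌋ = $3,862. Book value $13,519.
Year 5: ⌊$13,519 × 200%/9⌋ = $3,004. Book value $10,515.
Year 6: ⌊$10,515 × 200%/9⌋ = $2,336. Book value $8,179.
Year 7: ⌊$8,179 × 200%/9⌋ = $1,817. Book value $6,362.
Accumulated through year 7 = $36,939 − $6,362 = $30,577.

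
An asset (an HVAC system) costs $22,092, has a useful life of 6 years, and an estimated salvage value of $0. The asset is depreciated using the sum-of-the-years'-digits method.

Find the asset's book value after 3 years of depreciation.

Depreciable base = $22,092 − $0 = $22,092.
Sum of the years' digits = 6+5+4+3+2+1 = 21.
Year 1: $22,092 × 6/21 = $6,312. Book value $15,780.
Year 2: $22,092 × 5/21 = $5,260. Book value $10,520.
Year 3: $22,092 × 4/21 = $4,208. Book value $6,312.

$6,312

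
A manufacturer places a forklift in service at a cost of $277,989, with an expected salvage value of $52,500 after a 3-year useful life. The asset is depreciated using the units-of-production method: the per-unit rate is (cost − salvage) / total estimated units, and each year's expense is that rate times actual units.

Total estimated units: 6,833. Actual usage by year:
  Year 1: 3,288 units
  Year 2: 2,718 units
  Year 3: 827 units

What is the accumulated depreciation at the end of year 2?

Depreciable base = $277,989 − $52,500 = $225,489.
Rate = $225,489 / 6,833 units = $33 per unit.
Year 1: 3,288 × $33 = $108,504. Book value $169,485.
Year 2: 2,718 × $33 = $89,694. Book value $79,791.
Accumulated through year 2 = $277,989 − $79,791 = $198,198.

$198,198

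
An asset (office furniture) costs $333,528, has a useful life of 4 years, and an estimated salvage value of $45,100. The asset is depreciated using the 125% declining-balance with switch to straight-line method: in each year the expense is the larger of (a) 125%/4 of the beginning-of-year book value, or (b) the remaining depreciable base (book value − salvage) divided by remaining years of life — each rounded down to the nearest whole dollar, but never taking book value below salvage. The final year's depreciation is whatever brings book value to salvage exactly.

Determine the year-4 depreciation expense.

Depreciable base = $333,528 − $45,100 = $288,428.
Year 1: DB = ⌊$333,528 × 125%/4⌋ = $104,227; SL = ⌊$288,428/4⌋ = $72,107 → take DB $104,227. Book value $229,301.
Year 2: DB = ⌊$229,301 × 125%/4⌋ = $71,656; SL = ⌊$184,201/3⌋ = $61,400 → take DB $71,656. Book value $157,645.
Year 3: DB = ⌊$157,645 × 125%/4⌋ = $49,264; SL = ⌊$112,545/2⌋ = $56,272 → take SL $56,272. Book value $101,373.
Year 4 (final): $101,373 − $45,100 = $56,273. Book value $45,100.

$56,273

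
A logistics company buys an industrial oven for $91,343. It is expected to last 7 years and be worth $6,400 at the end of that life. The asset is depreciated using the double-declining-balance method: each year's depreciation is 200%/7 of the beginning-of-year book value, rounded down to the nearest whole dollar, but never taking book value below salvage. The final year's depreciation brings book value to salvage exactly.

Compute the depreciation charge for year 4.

$9,511

Depreciable base = $91,343 − $6,400 = $84,943.
Year 1: ⌊$91,343 × 200%/7⌋ = $26,098. Book value $65,245.
Year 2: ⌊$65,245 × 200%/7⌋ = $18,641. Book value $46,604.
Year 3: ⌊$46,604 × 200%/7⌋ = $13,315. Book value $33,289.
Year 4: ⌊$33,289 × 200%/7⌋ = $9,511. Book value $23,778.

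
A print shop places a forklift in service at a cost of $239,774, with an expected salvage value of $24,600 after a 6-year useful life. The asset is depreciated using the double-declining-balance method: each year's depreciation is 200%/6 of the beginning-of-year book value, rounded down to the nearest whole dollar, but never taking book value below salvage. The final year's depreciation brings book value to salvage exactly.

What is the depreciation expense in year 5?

Depreciable base = $239,774 − $24,600 = $215,174.
Year 1: ⌊$239,774 × 200%/6⌋ = $79,924. Book value $159,850.
Year 2: ⌊$159,850 × 200%/6⌋ = $53,283. Book value $106,567.
Year 3: ⌊$106,567 × 200%/6⌋ = $35,522. Book value $71,045.
Year 4: ⌊$71,045 × 200%/6⌋ = $23,681. Book value $47,364.
Year 5: ⌊$47,364 × 200%/6⌋ = $15,788. Book value $31,576.

$15,788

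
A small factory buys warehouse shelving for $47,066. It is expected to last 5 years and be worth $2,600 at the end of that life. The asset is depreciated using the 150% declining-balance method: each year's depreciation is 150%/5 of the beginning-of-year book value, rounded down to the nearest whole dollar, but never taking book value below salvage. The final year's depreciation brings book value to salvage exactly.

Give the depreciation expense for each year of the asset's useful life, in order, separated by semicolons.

Depreciable base = $47,066 − $2,600 = $44,466.
Year 1: ⌊$47,066 × 150%/5⌋ = $14,119. Book value $32,947.
Year 2: ⌊$32,947 × 150%/5⌋ = $9,884. Book value $23,063.
Year 3: ⌊$23,063 × 150%/5⌋ = $6,918. Book value $16,145.
Year 4: ⌊$16,145 × 150%/5⌋ = $4,843. Book value $11,302.
Year 5 (final): $11,302 − $2,600 = $8,702. Book value $2,600.

$14,119; $9,884; $6,918; $4,843; $8,702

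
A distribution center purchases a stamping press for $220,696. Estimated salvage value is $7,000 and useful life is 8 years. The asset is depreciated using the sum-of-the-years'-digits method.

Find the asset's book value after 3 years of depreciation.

$96,040

Depreciable base = $220,696 − $7,000 = $213,696.
Sum of the years' digits = 8+7+6+5+4+3+2+1 = 36.
Year 1: $213,696 × 8/36 = $47,488. Book value $173,208.
Year 2: $213,696 × 7/36 = $41,552. Book value $131,656.
Year 3: $213,696 × 6/36 = $35,616. Book value $96,040.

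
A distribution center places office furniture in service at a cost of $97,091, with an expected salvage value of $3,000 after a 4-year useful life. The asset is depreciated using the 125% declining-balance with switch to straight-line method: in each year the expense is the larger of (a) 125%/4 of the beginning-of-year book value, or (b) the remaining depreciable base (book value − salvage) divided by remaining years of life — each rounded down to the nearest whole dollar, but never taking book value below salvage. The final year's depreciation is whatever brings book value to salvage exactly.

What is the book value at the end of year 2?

$45,501

Depreciable base = $97,091 − $3,000 = $94,091.
Year 1: DB = ⌊$97,091 × 125%/4⌋ = $30,340; SL = ⌊$94,091/4⌋ = $23,522 → take DB $30,340. Book value $66,751.
Year 2: DB = ⌊$66,751 × 125%/4⌋ = $20,859; SL = ⌊$63,751/3⌋ = $21,250 → take SL $21,250. Book value $45,501.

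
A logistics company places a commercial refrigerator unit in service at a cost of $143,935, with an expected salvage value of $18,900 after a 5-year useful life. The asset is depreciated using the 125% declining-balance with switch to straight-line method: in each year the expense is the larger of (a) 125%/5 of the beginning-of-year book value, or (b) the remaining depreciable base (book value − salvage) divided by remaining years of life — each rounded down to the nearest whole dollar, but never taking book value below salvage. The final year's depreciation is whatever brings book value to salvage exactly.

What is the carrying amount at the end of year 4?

Depreciable base = $143,935 − $18,900 = $125,035.
Year 1: DB = ⌊$143,935 × 125%/5⌋ = $35,983; SL = ⌊$125,035/5⌋ = $25,007 → take DB $35,983. Book value $107,952.
Year 2: DB = ⌊$107,952 × 125%/5⌋ = $26,988; SL = ⌊$89,052/4⌋ = $22,263 → take DB $26,988. Book value $80,964.
Year 3: DB = ⌊$80,964 × 125%/5⌋ = $20,241; SL = ⌊$62,064/3⌋ = $20,688 → take SL $20,688. Book value $60,276.
Year 4: DB = ⌊$60,276 × 125%/5⌋ = $15,069; SL = ⌊$41,376/2⌋ = $20,688 → take SL $20,688. Book value $39,588.

$39,588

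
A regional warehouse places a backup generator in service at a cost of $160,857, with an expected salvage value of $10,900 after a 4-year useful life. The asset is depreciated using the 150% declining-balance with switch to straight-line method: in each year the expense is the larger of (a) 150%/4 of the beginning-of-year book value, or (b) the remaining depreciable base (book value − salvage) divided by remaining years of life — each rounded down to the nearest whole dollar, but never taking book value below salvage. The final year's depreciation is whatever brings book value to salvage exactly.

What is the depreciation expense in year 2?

Depreciable base = $160,857 − $10,900 = $149,957.
Year 1: DB = ⌊$160,857 × 150%/4⌋ = $60,321; SL = ⌊$149,957/4⌋ = $37,489 → take DB $60,321. Book value $100,536.
Year 2: DB = ⌊$100,536 × 150%/4⌋ = $37,701; SL = ⌊$89,636/3⌋ = $29,878 → take DB $37,701. Book value $62,835.

$37,701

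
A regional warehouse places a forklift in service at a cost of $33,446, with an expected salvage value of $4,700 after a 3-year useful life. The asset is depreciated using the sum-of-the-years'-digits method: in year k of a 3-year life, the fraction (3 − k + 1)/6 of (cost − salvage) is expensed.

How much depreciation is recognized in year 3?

$4,791

Depreciable base = $33,446 − $4,700 = $28,746.
Sum of the years' digits = 3+2+1 = 6.
Year 1: $28,746 × 3/6 = $14,373. Book value $19,073.
Year 2: $28,746 × 2/6 = $9,582. Book value $9,491.
Year 3: $28,746 × 1/6 = $4,791. Book value $4,700.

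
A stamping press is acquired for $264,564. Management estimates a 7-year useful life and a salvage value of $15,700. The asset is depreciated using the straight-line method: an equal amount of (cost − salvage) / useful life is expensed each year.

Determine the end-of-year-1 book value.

Depreciable base = $264,564 − $15,700 = $248,864.
Annual expense = $248,864 / 7 = $35,552.
End of year 1: book value $229,012.

$229,012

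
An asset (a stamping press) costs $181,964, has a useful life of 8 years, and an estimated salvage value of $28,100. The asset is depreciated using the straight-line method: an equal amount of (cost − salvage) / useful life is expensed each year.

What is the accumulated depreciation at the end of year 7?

$134,631

Depreciable base = $181,964 − $28,100 = $153,864.
Annual expense = $153,864 / 8 = $19,233.
End of year 1: book value $162,731.
End of year 2: book value $143,498.
End of year 3: book value $124,265.
End of year 4: book value $105,032.
End of year 5: book value $85,799.
End of year 6: book value $66,566.
End of year 7: book value $47,333.
Accumulated through year 7 = $181,964 − $47,333 = $134,631.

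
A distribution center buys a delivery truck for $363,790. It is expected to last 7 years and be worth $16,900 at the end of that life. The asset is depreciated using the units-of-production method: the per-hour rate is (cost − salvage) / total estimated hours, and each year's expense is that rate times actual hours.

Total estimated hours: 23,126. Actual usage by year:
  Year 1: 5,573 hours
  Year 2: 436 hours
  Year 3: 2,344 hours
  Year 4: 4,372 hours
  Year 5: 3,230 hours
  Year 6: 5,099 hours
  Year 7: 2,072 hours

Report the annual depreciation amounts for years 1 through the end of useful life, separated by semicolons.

Depreciable base = $363,790 − $16,900 = $346,890.
Rate = $346,890 / 23,126 hours = $15 per hour.
Year 1: 5,573 × $15 = $83,595. Book value $280,195.
Year 2: 436 × $15 = $6,540. Book value $273,655.
Year 3: 2,344 × $15 = $35,160. Book value $238,495.
Year 4: 4,372 × $15 = $65,580. Book value $172,915.
Year 5: 3,230 × $15 = $48,450. Book value $124,465.
Year 6: 5,099 × $15 = $76,485. Book value $47,980.
Year 7: 2,072 × $15 = $31,080. Book value $16,900.

$83,595; $6,540; $35,160; $65,580; $48,450; $76,485; $31,080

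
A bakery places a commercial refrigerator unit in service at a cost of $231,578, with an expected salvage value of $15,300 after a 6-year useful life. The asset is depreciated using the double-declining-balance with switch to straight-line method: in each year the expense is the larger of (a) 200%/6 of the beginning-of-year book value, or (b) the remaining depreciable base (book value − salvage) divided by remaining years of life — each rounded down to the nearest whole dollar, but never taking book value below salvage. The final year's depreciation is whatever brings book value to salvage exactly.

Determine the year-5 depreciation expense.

Depreciable base = $231,578 − $15,300 = $216,278.
Year 1: DB = ⌊$231,578 × 200%/6⌋ = $77,192; SL = ⌊$216,278/6⌋ = $36,046 → take DB $77,192. Book value $154,386.
Year 2: DB = ⌊$154,386 × 200%/6⌋ = $51,462; SL = ⌊$139,086/5⌋ = $27,817 → take DB $51,462. Book value $102,924.
Year 3: DB = ⌊$102,924 × 200%/6⌋ = $34,308; SL = ⌊$87,624/4⌋ = $21,906 → take DB $34,308. Book value $68,616.
Year 4: DB = ⌊$68,616 × 200%/6⌋ = $22,872; SL = ⌊$53,316/3⌋ = $17,772 → take DB $22,872. Book value $45,744.
Year 5: DB = ⌊$45,744 × 200%/6⌋ = $15,248; SL = ⌊$30,444/2⌋ = $15,222 → take DB $15,248. Book value $30,496.

$15,248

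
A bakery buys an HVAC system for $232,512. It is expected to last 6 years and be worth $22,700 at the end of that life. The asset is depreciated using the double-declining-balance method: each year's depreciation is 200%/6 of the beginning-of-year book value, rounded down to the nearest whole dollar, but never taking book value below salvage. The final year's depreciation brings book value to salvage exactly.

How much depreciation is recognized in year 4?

$22,964

Depreciable base = $232,512 − $22,700 = $209,812.
Year 1: ⌊$232,512 × 200%/6⌋ = $77,504. Book value $155,008.
Year 2: ⌊$155,008 × 200%/6⌋ = $51,669. Book value $103,339.
Year 3: ⌊$103,339 × 200%/6⌋ = $34,446. Book value $68,893.
Year 4: ⌊$68,893 × 200%/6⌋ = $22,964. Book value $45,929.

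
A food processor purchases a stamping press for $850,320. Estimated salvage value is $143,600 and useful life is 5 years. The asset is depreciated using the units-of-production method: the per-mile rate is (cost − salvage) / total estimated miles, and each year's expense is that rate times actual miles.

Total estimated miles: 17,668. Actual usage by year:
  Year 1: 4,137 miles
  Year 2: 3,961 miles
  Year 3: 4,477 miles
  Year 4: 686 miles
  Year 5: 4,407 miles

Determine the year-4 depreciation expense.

$27,440

Depreciable base = $850,320 − $143,600 = $706,720.
Rate = $706,720 / 17,668 miles = $40 per mile.
Year 1: 4,137 × $40 = $165,480. Book value $684,840.
Year 2: 3,961 × $40 = $158,440. Book value $526,400.
Year 3: 4,477 × $40 = $179,080. Book value $347,320.
Year 4: 686 × $40 = $27,440. Book value $319,880.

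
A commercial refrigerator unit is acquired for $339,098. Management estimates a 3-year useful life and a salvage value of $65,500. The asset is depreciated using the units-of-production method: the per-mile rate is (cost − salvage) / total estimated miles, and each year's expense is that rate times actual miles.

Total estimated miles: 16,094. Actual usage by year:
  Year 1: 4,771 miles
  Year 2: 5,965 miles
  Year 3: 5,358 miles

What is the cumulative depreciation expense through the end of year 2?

$182,512

Depreciable base = $339,098 − $65,500 = $273,598.
Rate = $273,598 / 16,094 miles = $17 per mile.
Year 1: 4,771 × $17 = $81,107. Book value $257,991.
Year 2: 5,965 × $17 = $101,405. Book value $156,586.
Accumulated through year 2 = $339,098 − $156,586 = $182,512.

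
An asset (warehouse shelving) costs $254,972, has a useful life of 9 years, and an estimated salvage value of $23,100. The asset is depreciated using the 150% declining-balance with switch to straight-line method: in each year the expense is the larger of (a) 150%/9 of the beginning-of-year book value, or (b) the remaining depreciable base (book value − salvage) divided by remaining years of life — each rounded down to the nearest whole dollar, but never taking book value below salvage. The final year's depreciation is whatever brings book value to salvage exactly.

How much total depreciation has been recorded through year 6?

Depreciable base = $254,972 − $23,100 = $231,872.
Year 1: DB = ⌊$254,972 × 150%/9⌋ = $42,495; SL = ⌊$231,872/9⌋ = $25,763 → take DB $42,495. Book value $212,477.
Year 2: DB = ⌊$212,477 × 150%/9⌋ = $35,412; SL = ⌊$189,377/8⌋ = $23,672 → take DB $35,412. Book value $177,065.
Year 3: DB = ⌊$177,065 × 150%/9⌋ = $29,510; SL = ⌊$153,965/7⌋ = $21,995 → take DB $29,510. Book value $147,555.
Year 4: DB = ⌊$147,555 × 150%/9⌋ = $24,592; SL = ⌊$124,455/6⌋ = $20,742 → take DB $24,592. Book value $122,963.
Year 5: DB = ⌊$122,963 × 150%/9⌋ = $20,493; SL = ⌊$99,863/5⌋ = $19,972 → take DB $20,493. Book value $102,470.
Year 6: DB = ⌊$102,470 × 150%/9⌋ = $17,078; SL = ⌊$79,370/4⌋ = $19,842 → take SL $19,842. Book value $82,628.
Accumulated through year 6 = $254,972 − $82,628 = $172,344.

$172,344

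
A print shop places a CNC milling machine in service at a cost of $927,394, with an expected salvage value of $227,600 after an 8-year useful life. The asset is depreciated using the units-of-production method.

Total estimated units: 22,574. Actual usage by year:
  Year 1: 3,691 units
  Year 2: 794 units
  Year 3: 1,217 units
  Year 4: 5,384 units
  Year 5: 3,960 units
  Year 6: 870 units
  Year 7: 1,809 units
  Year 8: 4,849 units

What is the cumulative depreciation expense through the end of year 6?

$493,396

Depreciable base = $927,394 − $227,600 = $699,794.
Rate = $699,794 / 22,574 units = $31 per unit.
Year 1: 3,691 × $31 = $114,421. Book value $812,973.
Year 2: 794 × $31 = $24,614. Book value $788,359.
Year 3: 1,217 × $31 = $37,727. Book value $750,632.
Year 4: 5,384 × $31 = $166,904. Book value $583,728.
Year 5: 3,960 × $31 = $122,760. Book value $460,968.
Year 6: 870 × $31 = $26,970. Book value $433,998.
Accumulated through year 6 = $927,394 − $433,998 = $493,396.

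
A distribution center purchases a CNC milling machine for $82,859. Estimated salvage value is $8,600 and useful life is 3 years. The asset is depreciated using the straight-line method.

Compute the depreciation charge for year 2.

$24,753

Depreciable base = $82,859 − $8,600 = $74,259.
Annual expense = $74,259 / 3 = $24,753.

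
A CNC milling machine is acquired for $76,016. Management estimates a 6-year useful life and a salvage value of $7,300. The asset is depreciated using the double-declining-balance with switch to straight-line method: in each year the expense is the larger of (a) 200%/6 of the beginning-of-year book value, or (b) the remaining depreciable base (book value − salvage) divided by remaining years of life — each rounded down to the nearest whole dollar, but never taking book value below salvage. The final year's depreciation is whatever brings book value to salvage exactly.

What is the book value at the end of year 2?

Depreciable base = $76,016 − $7,300 = $68,716.
Year 1: DB = ⌊$76,016 × 200%/6⌋ = $25,338; SL = ⌊$68,716/6⌋ = $11,452 → take DB $25,338. Book value $50,678.
Year 2: DB = ⌊$50,678 × 200%/6⌋ = $16,892; SL = ⌊$43,378/5⌋ = $8,675 → take DB $16,892. Book value $33,786.

$33,786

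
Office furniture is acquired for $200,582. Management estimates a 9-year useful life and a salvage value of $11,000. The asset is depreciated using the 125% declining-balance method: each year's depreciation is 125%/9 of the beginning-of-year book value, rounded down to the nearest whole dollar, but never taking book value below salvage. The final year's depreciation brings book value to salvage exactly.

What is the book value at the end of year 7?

$70,424

Depreciable base = $200,582 − $11,000 = $189,582.
Year 1: ⌊$200,582 × 125%/9⌋ = $27,858. Book value $172,724.
Year 2: ⌊$172,724 × 125%/9⌋ = $23,989. Book value $148,735.
Year 3: ⌊$148,735 × 125%/9⌋ = $20,657. Book value $128,078.
Year 4: ⌊$128,078 × 125%/9⌋ = $17,788. Book value $110,290.
Year 5: ⌊$110,290 × 125%/9⌋ = $15,318. Book value $94,972.
Year 6: ⌊$94,972 × 125%/9⌋ = $13,190. Book value $81,782.
Year 7: ⌊$81,782 × 125%/9⌋ = $11,358. Book value $70,424.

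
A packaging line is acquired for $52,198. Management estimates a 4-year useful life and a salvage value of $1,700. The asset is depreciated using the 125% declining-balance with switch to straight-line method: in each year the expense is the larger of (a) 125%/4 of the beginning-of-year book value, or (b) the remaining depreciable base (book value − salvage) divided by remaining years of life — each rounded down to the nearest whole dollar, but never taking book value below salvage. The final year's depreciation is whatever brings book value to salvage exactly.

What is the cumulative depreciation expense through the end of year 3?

Depreciable base = $52,198 − $1,700 = $50,498.
Year 1: DB = ⌊$52,198 × 125%/4⌋ = $16,311; SL = ⌊$50,498/4⌋ = $12,624 → take DB $16,311. Book value $35,887.
Year 2: DB = ⌊$35,887 × 125%/4⌋ = $11,214; SL = ⌊$34,187/3⌋ = $11,395 → take SL $11,395. Book value $24,492.
Year 3: DB = ⌊$24,492 × 125%/4⌋ = $7,653; SL = ⌊$22,792/2⌋ = $11,396 → take SL $11,396. Book value $13,096.
Accumulated through year 3 = $52,198 − $13,096 = $39,102.

$39,102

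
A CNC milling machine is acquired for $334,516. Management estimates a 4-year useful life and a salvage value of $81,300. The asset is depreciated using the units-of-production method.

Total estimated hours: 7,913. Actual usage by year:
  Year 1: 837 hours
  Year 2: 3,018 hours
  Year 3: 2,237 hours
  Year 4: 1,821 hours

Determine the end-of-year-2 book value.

$211,156

Depreciable base = $334,516 − $81,300 = $253,216.
Rate = $253,216 / 7,913 hours = $32 per hour.
Year 1: 837 × $32 = $26,784. Book value $307,732.
Year 2: 3,018 × $32 = $96,576. Book value $211,156.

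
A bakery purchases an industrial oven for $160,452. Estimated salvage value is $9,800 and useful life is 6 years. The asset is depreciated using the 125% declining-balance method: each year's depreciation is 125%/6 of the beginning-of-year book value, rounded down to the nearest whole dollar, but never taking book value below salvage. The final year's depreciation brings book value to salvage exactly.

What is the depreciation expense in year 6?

Depreciable base = $160,452 − $9,800 = $150,652.
Year 1: ⌊$160,452 × 125%/6⌋ = $33,427. Book value $127,025.
Year 2: ⌊$127,025 × 125%/6⌋ = $26,463. Book value $100,562.
Year 3: ⌊$100,562 × 125%/6⌋ = $20,950. Book value $79,612.
Year 4: ⌊$79,612 × 125%/6⌋ = $16,585. Book value $63,027.
Year 5: ⌊$63,027 × 125%/6⌋ = $13,130. Book value $49,897.
Year 6 (final): $49,897 − $9,800 = $40,097. Book value $9,800.

$40,097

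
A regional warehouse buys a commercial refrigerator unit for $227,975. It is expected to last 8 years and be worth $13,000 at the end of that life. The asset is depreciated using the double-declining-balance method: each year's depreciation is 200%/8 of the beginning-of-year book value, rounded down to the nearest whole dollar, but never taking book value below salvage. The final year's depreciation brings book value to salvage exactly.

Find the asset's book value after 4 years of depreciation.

$72,134

Depreciable base = $227,975 − $13,000 = $214,975.
Year 1: ⌊$227,975 × 200%/8⌋ = $56,993. Book value $170,982.
Year 2: ⌊$170,982 × 200%/8⌋ = $42,745. Book value $128,237.
Year 3: ⌊$128,237 × 200%/8⌋ = $32,059. Book value $96,178.
Year 4: ⌊$96,178 × 200%/8⌋ = $24,044. Book value $72,134.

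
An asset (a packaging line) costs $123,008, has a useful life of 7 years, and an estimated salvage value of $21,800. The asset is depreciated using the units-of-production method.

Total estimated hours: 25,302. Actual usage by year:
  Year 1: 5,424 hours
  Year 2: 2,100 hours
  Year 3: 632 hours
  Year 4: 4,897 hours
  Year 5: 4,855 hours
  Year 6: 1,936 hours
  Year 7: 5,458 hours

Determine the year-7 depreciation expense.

$21,832

Depreciable base = $123,008 − $21,800 = $101,208.
Rate = $101,208 / 25,302 hours = $4 per hour.
Year 1: 5,424 × $4 = $21,696. Book value $101,312.
Year 2: 2,100 × $4 = $8,400. Book value $92,912.
Year 3: 632 × $4 = $2,528. Book value $90,384.
Year 4: 4,897 × $4 = $19,588. Book value $70,796.
Year 5: 4,855 × $4 = $19,420. Book value $51,376.
Year 6: 1,936 × $4 = $7,744. Book value $43,632.
Year 7: 5,458 × $4 = $21,832. Book value $21,800.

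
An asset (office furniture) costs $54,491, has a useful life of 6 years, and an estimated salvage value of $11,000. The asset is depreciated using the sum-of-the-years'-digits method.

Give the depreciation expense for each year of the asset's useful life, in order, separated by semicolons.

$12,426; $10,355; $8,284; $6,213; $4,142; $2,071

Depreciable base = $54,491 − $11,000 = $43,491.
Sum of the years' digits = 6+5+4+3+2+1 = 21.
Year 1: $43,491 × 6/21 = $12,426. Book value $42,065.
Year 2: $43,491 × 5/21 = $10,355. Book value $31,710.
Year 3: $43,491 × 4/21 = $8,284. Book value $23,426.
Year 4: $43,491 × 3/21 = $6,213. Book value $17,213.
Year 5: $43,491 × 2/21 = $4,142. Book value $13,071.
Year 6: $43,491 × 1/21 = $2,071. Book value $11,000.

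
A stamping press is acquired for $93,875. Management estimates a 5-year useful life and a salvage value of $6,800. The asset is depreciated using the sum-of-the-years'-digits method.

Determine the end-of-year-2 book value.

Depreciable base = $93,875 − $6,800 = $87,075.
Sum of the years' digits = 5+4+3+2+1 = 15.
Year 1: $87,075 × 5/15 = $29,025. Book value $64,850.
Year 2: $87,075 × 4/15 = $23,220. Book value $41,630.

$41,630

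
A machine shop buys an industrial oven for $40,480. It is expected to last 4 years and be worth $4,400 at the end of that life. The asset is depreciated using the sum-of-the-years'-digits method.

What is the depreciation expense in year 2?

Depreciable base = $40,480 − $4,400 = $36,080.
Sum of the years' digits = 4+3+2+1 = 10.
Year 1: $36,080 × 4/10 = $14,432. Book value $26,048.
Year 2: $36,080 × 3/10 = $10,824. Book value $15,224.

$10,824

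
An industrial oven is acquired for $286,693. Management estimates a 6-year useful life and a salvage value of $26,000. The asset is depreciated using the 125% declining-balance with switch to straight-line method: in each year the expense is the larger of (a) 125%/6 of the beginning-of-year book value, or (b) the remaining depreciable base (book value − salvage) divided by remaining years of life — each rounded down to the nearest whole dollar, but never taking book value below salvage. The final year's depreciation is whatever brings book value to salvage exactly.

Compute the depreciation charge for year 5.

Depreciable base = $286,693 − $26,000 = $260,693.
Year 1: DB = ⌊$286,693 × 125%/6⌋ = $59,727; SL = ⌊$260,693/6⌋ = $43,448 → take DB $59,727. Book value $226,966.
Year 2: DB = ⌊$226,966 × 125%/6⌋ = $47,284; SL = ⌊$200,966/5⌋ = $40,193 → take DB $47,284. Book value $179,682.
Year 3: DB = ⌊$179,682 × 125%/6⌋ = $37,433; SL = ⌊$153,682/4⌋ = $38,420 → take SL $38,420. Book value $141,262.
Year 4: DB = ⌊$141,262 × 125%/6⌋ = $29,429; SL = ⌊$115,262/3⌋ = $38,420 → take SL $38,420. Book value $102,842.
Year 5: DB = ⌊$102,842 × 125%/6⌋ = $21,425; SL = ⌊$76,842/2⌋ = $38,421 → take SL $38,421. Book value $64,421.

$38,421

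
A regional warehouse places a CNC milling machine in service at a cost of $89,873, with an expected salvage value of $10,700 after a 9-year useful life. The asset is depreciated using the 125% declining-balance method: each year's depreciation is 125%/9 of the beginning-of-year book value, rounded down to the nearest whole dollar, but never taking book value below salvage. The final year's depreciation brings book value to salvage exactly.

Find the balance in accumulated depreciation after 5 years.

$47,318

Depreciable base = $89,873 − $10,700 = $79,173.
Year 1: ⌊$89,873 × 125%/9⌋ = $12,482. Book value $77,391.
Year 2: ⌊$77,391 × 125%/9⌋ = $10,748. Book value $66,643.
Year 3: ⌊$66,643 × 125%/9⌋ = $9,255. Book value $57,388.
Year 4: ⌊$57,388 × 125%/9⌋ = $7,970. Book value $49,418.
Year 5: ⌊$49,418 × 125%/9⌋ = $6,863. Book value $42,555.
Accumulated through year 5 = $89,873 − $42,555 = $47,318.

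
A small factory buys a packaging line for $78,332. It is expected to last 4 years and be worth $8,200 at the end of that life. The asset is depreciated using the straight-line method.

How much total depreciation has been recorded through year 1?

Depreciable base = $78,332 − $8,200 = $70,132.
Annual expense = $70,132 / 4 = $17,533.
End of year 1: book value $60,799.
Accumulated through year 1 = $78,332 − $60,799 = $17,533.

$17,533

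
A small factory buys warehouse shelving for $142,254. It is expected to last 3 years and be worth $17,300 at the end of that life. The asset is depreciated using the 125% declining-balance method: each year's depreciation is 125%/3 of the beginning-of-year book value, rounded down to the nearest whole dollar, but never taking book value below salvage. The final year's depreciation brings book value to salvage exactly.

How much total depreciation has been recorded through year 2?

Depreciable base = $142,254 − $17,300 = $124,954.
Year 1: ⌊$142,254 × 125%/3⌋ = $59,272. Book value $82,982.
Year 2: ⌊$82,982 × 125%/3⌋ = $34,575. Book value $48,407.
Accumulated through year 2 = $142,254 − $48,407 = $93,847.

$93,847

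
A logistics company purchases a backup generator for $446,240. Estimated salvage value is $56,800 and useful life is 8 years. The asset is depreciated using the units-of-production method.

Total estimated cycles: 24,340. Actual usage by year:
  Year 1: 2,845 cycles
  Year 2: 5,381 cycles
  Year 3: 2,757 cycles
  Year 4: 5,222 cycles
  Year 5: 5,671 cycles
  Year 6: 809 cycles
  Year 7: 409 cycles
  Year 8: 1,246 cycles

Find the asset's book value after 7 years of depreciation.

$76,736

Depreciable base = $446,240 − $56,800 = $389,440.
Rate = $389,440 / 24,340 cycles = $16 per cycle.
Year 1: 2,845 × $16 = $45,520. Book value $400,720.
Year 2: 5,381 × $16 = $86,096. Book value $314,624.
Year 3: 2,757 × $16 = $44,112. Book value $270,512.
Year 4: 5,222 × $16 = $83,552. Book value $186,960.
Year 5: 5,671 × $16 = $90,736. Book value $96,224.
Year 6: 809 × $16 = $12,944. Book value $83,280.
Year 7: 409 × $16 = $6,544. Book value $76,736.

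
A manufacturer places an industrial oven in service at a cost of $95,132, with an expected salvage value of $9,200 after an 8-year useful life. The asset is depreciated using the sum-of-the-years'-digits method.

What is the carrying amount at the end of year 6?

$16,361

Depreciable base = $95,132 − $9,200 = $85,932.
Sum of the years' digits = 8+7+6+5+4+3+2+1 = 36.
Year 1: $85,932 × 8/36 = $19,096. Book value $76,036.
Year 2: $85,932 × 7/36 = $16,709. Book value $59,327.
Year 3: $85,932 × 6/36 = $14,322. Book value $45,005.
Year 4: $85,932 × 5/36 = $11,935. Book value $33,070.
Year 5: $85,932 × 4/36 = $9,548. Book value $23,522.
Year 6: $85,932 × 3/36 = $7,161. Book value $16,361.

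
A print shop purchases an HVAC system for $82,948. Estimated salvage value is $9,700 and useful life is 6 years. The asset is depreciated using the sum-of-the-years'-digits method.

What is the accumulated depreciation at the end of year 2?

$38,368

Depreciable base = $82,948 − $9,700 = $73,248.
Sum of the years' digits = 6+5+4+3+2+1 = 21.
Year 1: $73,248 × 6/21 = $20,928. Book value $62,020.
Year 2: $73,248 × 5/21 = $17,440. Book value $44,580.
Accumulated through year 2 = $82,948 − $44,580 = $38,368.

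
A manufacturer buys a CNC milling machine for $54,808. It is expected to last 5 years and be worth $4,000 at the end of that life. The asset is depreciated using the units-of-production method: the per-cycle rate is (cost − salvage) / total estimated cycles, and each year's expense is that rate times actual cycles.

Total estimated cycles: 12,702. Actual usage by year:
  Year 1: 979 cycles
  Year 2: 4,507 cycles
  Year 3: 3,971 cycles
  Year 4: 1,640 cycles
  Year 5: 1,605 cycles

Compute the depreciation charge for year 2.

Depreciable base = $54,808 − $4,000 = $50,808.
Rate = $50,808 / 12,702 cycles = $4 per cycle.
Year 1: 979 × $4 = $3,916. Book value $50,892.
Year 2: 4,507 × $4 = $18,028. Book value $32,864.

$18,028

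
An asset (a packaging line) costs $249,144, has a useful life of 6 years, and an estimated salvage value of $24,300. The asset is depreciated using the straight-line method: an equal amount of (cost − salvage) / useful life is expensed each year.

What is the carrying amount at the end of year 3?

Depreciable base = $249,144 − $24,300 = $224,844.
Annual expense = $224,844 / 6 = $37,474.
End of year 1: book value $211,670.
End of year 2: book value $174,196.
End of year 3: book value $136,722.

$136,722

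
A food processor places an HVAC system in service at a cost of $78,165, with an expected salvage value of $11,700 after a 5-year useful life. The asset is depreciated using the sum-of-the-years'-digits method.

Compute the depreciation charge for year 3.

Depreciable base = $78,165 − $11,700 = $66,465.
Sum of the years' digits = 5+4+3+2+1 = 15.
Year 1: $66,465 × 5/15 = $22,155. Book value $56,010.
Year 2: $66,465 × 4/15 = $17,724. Book value $38,286.
Year 3: $66,465 × 3/15 = $13,293. Book value $24,993.

$13,293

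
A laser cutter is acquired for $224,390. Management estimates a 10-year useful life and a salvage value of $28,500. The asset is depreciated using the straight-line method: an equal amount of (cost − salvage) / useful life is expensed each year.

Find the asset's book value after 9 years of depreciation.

Depreciable base = $224,390 − $28,500 = $195,890.
Annual expense = $195,890 / 10 = $19,589.
End of year 1: book value $204,801.
End of year 2: book value $185,212.
End of year 3: book value $165,623.
End of year 4: book value $146,034.
End of year 5: book value $126,445.
End of year 6: book value $106,856.
End of year 7: book value $87,267.
End of year 8: book value $67,678.
End of year 9: book value $48,089.

$48,089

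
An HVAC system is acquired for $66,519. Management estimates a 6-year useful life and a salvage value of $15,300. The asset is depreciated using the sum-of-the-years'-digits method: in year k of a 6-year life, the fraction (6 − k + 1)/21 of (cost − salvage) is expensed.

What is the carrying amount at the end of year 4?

$22,617

Depreciable base = $66,519 − $15,300 = $51,219.
Sum of the years' digits = 6+5+4+3+2+1 = 21.
Year 1: $51,219 × 6/21 = $14,634. Book value $51,885.
Year 2: $51,219 × 5/21 = $12,195. Book value $39,690.
Year 3: $51,219 × 4/21 = $9,756. Book value $29,934.
Year 4: $51,219 × 3/21 = $7,317. Book value $22,617.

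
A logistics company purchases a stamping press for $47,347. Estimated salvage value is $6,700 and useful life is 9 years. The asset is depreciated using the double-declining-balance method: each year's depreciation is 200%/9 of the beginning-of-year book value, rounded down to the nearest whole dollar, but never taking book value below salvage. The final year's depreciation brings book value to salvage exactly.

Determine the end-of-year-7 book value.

Depreciable base = $47,347 − $6,700 = $40,647.
Year 1: ⌊$47,347 × 200%/9⌋ = $10,521. Book value $36,826.
Year 2: ⌊$36,826 × 200%/9⌋ = $8,183. Book value $28,643.
Year 3: ⌊$28,643 × 200%/9⌋ = $6,365. Book value $22,278.
Year 4: ⌊$22,278 × 200%/9⌋ = $4,950. Book value $17,328.
Year 5: ⌊$17,328 × 200%/9⌋ = $3,850. Book value $13,478.
Year 6: ⌊$13,478 × 200%/9⌋ = $2,995. Book value $10,483.
Year 7: ⌊$10,483 × 200%/9⌋ = $2,329. Book value $8,154.

$8,154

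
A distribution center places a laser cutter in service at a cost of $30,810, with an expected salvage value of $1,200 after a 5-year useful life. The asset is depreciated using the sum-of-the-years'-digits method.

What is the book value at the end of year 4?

$3,174

Depreciable base = $30,810 − $1,200 = $29,610.
Sum of the years' digits = 5+4+3+2+1 = 15.
Year 1: $29,610 × 5/15 = $9,870. Book value $20,940.
Year 2: $29,610 × 4/15 = $7,896. Book value $13,044.
Year 3: $29,610 × 3/15 = $5,922. Book value $7,122.
Year 4: $29,610 × 2/15 = $3,948. Book value $3,174.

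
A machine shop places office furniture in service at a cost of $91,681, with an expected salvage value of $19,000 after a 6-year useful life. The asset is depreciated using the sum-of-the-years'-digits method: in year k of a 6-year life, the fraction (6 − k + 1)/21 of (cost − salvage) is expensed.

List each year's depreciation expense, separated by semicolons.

$20,766; $17,305; $13,844; $10,383; $6,922; $3,461

Depreciable base = $91,681 − $19,000 = $72,681.
Sum of the years' digits = 6+5+4+3+2+1 = 21.
Year 1: $72,681 × 6/21 = $20,766. Book value $70,915.
Year 2: $72,681 × 5/21 = $17,305. Book value $53,610.
Year 3: $72,681 × 4/21 = $13,844. Book value $39,766.
Year 4: $72,681 × 3/21 = $10,383. Book value $29,383.
Year 5: $72,681 × 2/21 = $6,922. Book value $22,461.
Year 6: $72,681 × 1/21 = $3,461. Book value $19,000.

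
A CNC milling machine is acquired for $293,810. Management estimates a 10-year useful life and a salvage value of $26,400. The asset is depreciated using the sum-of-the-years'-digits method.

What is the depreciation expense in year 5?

Depreciable base = $293,810 − $26,400 = $267,410.
Sum of the years' digits = 10+9+8+7+6+5+4+3+2+1 = 55.
Year 1: $267,410 × 10/55 = $48,620. Book value $245,190.
Year 2: $267,410 × 9/55 = $43,758. Book value $201,432.
Year 3: $267,410 × 8/55 = $38,896. Book value $162,536.
Year 4: $267,410 × 7/55 = $34,034. Book value $128,502.
Year 5: $267,410 × 6/55 = $29,172. Book value $99,330.

$29,172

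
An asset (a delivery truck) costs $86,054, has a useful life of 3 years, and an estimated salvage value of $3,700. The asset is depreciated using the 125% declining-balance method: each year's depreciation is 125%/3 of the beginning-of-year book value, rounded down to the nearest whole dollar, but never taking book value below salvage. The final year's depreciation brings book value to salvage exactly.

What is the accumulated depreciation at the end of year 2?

$56,771

Depreciable base = $86,054 − $3,700 = $82,354.
Year 1: ⌊$86,054 × 125%/3⌋ = $35,855. Book value $50,199.
Year 2: ⌊$50,199 × 125%/3⌋ = $20,916. Book value $29,283.
Accumulated through year 2 = $86,054 − $29,283 = $56,771.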